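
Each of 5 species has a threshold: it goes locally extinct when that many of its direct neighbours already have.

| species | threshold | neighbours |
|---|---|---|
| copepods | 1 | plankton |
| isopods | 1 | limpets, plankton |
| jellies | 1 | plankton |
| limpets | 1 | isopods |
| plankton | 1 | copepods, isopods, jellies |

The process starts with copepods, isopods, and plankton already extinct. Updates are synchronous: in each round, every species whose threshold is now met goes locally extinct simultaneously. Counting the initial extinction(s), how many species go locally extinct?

5

Round 1 — copepods, isopods, plankton go locally extinct (initial).
Round 2 — checking thresholds:
  jellies: 1 of 1 neighbours ≥ 1, goes locally extinct.
  limpets: 1 of 1 neighbours ≥ 1, goes locally extinct.
Round 3 — no new extinctions; cascade stops.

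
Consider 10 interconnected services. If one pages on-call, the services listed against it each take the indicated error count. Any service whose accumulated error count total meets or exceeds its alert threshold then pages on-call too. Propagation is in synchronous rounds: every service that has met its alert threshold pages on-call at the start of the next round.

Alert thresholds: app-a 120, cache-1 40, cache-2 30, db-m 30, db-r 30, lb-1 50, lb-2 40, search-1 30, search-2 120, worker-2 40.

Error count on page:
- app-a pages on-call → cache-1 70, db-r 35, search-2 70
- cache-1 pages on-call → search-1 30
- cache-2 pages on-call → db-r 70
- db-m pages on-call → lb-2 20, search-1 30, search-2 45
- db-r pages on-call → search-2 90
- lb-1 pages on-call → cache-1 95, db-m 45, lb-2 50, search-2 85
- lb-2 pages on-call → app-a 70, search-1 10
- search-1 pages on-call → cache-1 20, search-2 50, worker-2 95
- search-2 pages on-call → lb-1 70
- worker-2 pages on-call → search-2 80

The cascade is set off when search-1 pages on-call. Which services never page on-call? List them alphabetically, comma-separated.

Round 1 — search-1 pages on-call (initial).
  cache-1: +20 → 20 < 40
  search-2: +50 → 50 < 120
  worker-2: +95 → 95 ≥ 40
Round 2 — worker-2 pages on-call.
  search-2: +80 → 130 ≥ 120
Round 3 — search-2 pages on-call.
  lb-1: +70 → 70 ≥ 50
Round 4 — lb-1 pages on-call.
  cache-1: +95 → 115 ≥ 40
  db-m: +45 → 45 ≥ 30
  lb-2: +50 → 50 ≥ 40
Round 5 — cache-1, db-m, lb-2 page on-call.
  app-a: +70 → 70 < 120
No further pages.

app-a, cache-2, db-r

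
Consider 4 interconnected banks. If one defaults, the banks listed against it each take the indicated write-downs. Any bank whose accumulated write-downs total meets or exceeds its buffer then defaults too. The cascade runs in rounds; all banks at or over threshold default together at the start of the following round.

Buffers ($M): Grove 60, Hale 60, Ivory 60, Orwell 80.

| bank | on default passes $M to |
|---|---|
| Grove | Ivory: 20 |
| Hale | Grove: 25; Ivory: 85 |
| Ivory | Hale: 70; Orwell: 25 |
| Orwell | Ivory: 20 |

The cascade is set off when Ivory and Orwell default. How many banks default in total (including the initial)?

Round 1 — Ivory, Orwell default (initial).
  Hale: +70 → 70 ≥ 60
Round 2 — Hale defaults.
  Grove: +25 → 25 < 60
No further defaults.

3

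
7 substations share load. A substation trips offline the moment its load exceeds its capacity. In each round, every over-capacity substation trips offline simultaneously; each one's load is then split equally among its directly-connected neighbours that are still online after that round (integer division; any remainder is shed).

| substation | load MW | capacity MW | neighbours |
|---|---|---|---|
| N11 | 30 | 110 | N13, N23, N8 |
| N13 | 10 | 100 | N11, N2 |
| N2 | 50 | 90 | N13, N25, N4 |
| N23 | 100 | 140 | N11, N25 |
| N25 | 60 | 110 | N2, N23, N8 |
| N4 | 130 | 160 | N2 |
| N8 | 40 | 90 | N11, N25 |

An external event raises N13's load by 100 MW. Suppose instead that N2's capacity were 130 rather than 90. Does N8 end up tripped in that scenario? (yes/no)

With N2's capacity at 130:
Round 1 — N13 at 110 > 100. N13 trips offline.
  N13 sheds 110 MW to N11, N2: 55 each.
    N11: 30+55 = 85 ≤ 110
    N2: 50+55 = 105 ≤ 130
No further trips.

no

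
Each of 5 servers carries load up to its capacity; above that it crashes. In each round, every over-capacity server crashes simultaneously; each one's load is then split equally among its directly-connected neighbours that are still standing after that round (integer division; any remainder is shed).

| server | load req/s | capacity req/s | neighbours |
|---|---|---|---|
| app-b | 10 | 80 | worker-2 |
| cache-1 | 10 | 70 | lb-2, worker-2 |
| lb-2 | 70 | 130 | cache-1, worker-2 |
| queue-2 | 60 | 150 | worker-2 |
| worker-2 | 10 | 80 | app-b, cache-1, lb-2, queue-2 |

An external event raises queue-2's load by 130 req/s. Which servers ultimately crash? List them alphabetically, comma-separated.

cache-1, lb-2, queue-2, worker-2

Round 1 — queue-2 at 190 > 150. queue-2 crashes.
  queue-2 sheds 190 req/s to worker-2: 190 each.
    worker-2: 10+190 = 200 > 80
Round 2 — worker-2 crashes.
  worker-2 sheds 200 req/s to app-b, cache-1, lb-2: 66 each (2 lost).
    app-b: 10+66 = 76 ≤ 80
    cache-1: 10+66 = 76 > 70
    lb-2: 70+66 = 136 > 130
Round 3 — cache-1, lb-2 crash.
  cache-1 sheds 76 req/s: no online neighbours, lost.
  lb-2 sheds 136 req/s: no online neighbours, lost.
No further crashes.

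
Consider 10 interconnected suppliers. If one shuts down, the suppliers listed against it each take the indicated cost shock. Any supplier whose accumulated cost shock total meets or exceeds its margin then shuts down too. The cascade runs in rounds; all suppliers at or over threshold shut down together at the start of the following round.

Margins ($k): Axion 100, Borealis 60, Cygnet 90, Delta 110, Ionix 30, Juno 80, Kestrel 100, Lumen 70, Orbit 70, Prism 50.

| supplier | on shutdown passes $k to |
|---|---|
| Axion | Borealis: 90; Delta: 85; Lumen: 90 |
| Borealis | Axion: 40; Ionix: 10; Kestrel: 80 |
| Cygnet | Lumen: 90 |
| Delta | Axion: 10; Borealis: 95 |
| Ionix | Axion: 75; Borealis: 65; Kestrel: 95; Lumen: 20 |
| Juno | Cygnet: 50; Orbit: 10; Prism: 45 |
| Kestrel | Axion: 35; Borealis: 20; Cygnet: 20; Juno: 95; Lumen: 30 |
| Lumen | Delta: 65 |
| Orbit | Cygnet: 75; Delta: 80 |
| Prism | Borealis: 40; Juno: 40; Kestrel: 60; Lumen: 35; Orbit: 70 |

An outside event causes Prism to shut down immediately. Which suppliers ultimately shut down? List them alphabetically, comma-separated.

Round 1 — Prism shuts down (initial).
  Borealis: +40 → 40 < 60
  Juno: +40 → 40 < 80
  Kestrel: +60 → 60 < 100
  Lumen: +35 → 35 < 70
  Orbit: +70 → 70 ≥ 70
Round 2 — Orbit shuts down.
  Cygnet: +75 → 75 < 90
  Delta: +80 → 80 < 110
No further shutdowns.

Orbit, Prism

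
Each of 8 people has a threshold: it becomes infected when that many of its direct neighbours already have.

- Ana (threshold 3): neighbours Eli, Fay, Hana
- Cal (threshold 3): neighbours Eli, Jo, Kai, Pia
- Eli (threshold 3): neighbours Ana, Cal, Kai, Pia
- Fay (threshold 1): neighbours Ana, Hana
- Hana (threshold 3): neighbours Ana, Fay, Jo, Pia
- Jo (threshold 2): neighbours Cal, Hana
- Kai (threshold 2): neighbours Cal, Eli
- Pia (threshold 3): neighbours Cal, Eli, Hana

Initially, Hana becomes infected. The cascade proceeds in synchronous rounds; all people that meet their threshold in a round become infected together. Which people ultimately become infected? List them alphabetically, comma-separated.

Fay, Hana

Round 1 — Hana becomes infected (initial).
Round 2 — checking thresholds:
  Ana: 1 of 3 neighbours < 3, holds.
  Fay: 1 of 2 neighbours ≥ 1, becomes infected.
  Jo: 1 of 2 neighbours < 2, holds.
  Pia: 1 of 3 neighbours < 3, holds.
Round 3 — no new infections; cascade stops.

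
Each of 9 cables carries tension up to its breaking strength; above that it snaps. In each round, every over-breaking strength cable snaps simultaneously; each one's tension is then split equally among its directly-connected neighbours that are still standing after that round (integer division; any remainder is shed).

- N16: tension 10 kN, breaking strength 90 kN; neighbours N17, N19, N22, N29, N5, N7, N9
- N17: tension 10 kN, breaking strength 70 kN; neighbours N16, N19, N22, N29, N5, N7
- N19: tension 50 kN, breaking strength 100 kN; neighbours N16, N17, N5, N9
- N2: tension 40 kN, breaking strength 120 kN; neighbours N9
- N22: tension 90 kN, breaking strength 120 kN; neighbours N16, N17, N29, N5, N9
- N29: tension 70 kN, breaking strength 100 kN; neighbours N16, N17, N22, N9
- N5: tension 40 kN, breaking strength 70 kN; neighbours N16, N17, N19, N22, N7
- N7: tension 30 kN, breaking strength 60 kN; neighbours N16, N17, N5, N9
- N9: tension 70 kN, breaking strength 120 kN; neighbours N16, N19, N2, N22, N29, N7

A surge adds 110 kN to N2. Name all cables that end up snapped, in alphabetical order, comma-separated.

Round 1 — N2 at 150 > 120. N2 snaps.
  N2 sheds 150 kN to N9: 150 each.
    N9: 70+150 = 220 > 120
Round 2 — N9 snaps.
  N9 sheds 220 kN to N16, N19, N22, N29, N7: 44 each.
    N16: 10+44 = 54 ≤ 90
    N19: 50+44 = 94 ≤ 100
    N22: 90+44 = 134 > 120
    N29: 70+44 = 114 > 100
    N7: 30+44 = 74 > 60
Round 3 — N22, N29, N7 snap.
  N22 sheds 134 kN to N16, N17, N5: 44 each (2 lost).
    N16: 54+44 = 98 > 90
    N17: 10+44 = 54 ≤ 70
    N5: 40+44 = 84 > 70
  N29 sheds 114 kN to N16, N17: 57 each.
    N16: 98+57 = 155 > 90
    N17: 54+57 = 111 > 70
  N7 sheds 74 kN to N16, N17, N5: 24 each (2 lost).
    N16: 155+24 = 179 > 90
    N17: 111+24 = 135 > 70
    N5: 84+24 = 108 > 70
Round 4 — N16, N17, N5 snap.
  N16 sheds 179 kN to N19: 179 each.
    N19: 94+179 = 273 > 100
  N17 sheds 135 kN to N19: 135 each.
    N19: 273+135 = 408 > 100
  N5 sheds 108 kN to N19: 108 each.
    N19: 408+108 = 516 > 100
Round 5 — N19 snaps.
  N19 sheds 516 kN: no online neighbours, lost.
No further breaks.

N16, N17, N19, N2, N22, N29, N5, N7, N9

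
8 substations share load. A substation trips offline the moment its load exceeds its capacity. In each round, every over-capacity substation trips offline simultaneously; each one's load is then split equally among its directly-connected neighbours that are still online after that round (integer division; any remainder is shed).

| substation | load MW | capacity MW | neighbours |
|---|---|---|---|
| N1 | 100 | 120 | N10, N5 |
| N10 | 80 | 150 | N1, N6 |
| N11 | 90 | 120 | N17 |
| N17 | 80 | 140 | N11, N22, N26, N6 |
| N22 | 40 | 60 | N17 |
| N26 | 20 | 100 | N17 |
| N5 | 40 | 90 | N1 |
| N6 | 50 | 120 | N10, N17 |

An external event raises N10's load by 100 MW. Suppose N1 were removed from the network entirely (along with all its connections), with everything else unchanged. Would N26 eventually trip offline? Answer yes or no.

With N1 removed:
Round 1 — N10 at 180 > 150. N10 trips offline.
  N10 sheds 180 MW to N6: 180 each.
    N6: 50+180 = 230 > 120
Round 2 — N6 trips offline.
  N6 sheds 230 MW to N17: 230 each.
    N17: 80+230 = 310 > 140
Round 3 — N17 trips offline.
  N17 sheds 310 MW to N11, N22, N26: 103 each (1 lost).
    N11: 90+103 = 193 > 120
    N22: 40+103 = 143 > 60
    N26: 20+103 = 123 > 100
Round 4 — N11, N22, N26 trip offline.
  N11 sheds 193 MW: no online neighbours, lost.
  N22 sheds 143 MW: no online neighbours, lost.
  N26 sheds 123 MW: no online neighbours, lost.
No further trips.

yes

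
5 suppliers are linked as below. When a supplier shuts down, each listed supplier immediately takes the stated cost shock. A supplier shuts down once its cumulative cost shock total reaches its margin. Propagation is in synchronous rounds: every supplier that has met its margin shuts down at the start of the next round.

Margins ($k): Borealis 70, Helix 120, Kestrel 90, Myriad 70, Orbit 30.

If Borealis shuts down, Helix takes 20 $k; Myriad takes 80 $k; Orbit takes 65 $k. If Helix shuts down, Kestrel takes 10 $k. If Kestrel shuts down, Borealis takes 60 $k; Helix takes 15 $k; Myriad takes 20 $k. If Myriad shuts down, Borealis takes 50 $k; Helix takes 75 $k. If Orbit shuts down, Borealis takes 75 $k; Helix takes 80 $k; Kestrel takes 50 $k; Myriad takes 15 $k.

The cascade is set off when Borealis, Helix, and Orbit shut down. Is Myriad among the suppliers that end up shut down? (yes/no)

Round 1 — Borealis, Helix, Orbit shut down (initial).
  Kestrel: +10+50 → 60 < 90
  Myriad: +80+15 → 95 ≥ 70
Round 2 — Myriad shuts down.
No further shutdowns.

yes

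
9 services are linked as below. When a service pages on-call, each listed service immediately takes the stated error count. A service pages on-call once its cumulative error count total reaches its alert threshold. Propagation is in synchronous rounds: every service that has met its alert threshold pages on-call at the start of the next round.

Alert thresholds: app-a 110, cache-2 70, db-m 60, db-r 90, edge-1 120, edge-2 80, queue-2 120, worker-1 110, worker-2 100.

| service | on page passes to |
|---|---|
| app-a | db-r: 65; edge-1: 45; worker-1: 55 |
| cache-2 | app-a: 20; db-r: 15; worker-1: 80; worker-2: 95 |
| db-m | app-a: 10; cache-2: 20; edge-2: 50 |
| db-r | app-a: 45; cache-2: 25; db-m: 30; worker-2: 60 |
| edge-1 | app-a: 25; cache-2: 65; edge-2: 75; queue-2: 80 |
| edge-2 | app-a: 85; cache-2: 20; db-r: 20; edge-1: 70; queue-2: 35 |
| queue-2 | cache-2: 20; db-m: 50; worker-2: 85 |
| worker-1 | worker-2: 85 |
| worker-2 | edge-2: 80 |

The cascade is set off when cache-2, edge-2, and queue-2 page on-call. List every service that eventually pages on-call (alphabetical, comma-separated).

cache-2, edge-2, queue-2, worker-2

Round 1 — cache-2, edge-2, queue-2 page on-call (initial).
  app-a: +20+85 → 105 < 110
  db-m: +50 → 50 < 60
  db-r: +15+20 → 35 < 90
  edge-1: +70 → 70 < 120
  worker-1: +80 → 80 < 110
  worker-2: +95+85 → 180 ≥ 100
Round 2 — worker-2 pages on-call.
No further pages.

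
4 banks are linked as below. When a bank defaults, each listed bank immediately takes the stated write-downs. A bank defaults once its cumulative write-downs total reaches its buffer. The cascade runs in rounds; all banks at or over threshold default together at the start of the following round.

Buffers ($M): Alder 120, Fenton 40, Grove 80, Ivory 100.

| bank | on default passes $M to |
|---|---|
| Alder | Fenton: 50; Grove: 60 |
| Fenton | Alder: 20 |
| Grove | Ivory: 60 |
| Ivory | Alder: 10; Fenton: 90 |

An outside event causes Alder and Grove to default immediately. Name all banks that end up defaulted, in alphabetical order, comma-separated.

Alder, Fenton, Grove

Round 1 — Alder, Grove default (initial).
  Fenton: +50 → 50 ≥ 40
  Ivory: +60 → 60 < 100
Round 2 — Fenton defaults.
No further defaults.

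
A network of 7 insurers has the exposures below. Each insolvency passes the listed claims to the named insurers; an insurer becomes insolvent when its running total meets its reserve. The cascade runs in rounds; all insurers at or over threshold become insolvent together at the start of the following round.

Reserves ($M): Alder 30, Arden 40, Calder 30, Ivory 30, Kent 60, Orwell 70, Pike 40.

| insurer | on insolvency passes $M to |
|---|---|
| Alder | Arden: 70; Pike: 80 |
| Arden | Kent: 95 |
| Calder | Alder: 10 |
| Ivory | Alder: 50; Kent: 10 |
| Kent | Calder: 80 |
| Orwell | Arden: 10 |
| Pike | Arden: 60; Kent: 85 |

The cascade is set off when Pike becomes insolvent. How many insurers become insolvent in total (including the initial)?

4

Round 1 — Pike becomes insolvent (initial).
  Arden: +60 → 60 ≥ 40
  Kent: +85 → 85 ≥ 60
Round 2 — Arden, Kent become insolvent.
  Calder: +80 → 80 ≥ 30
Round 3 — Calder becomes insolvent.
  Alder: +10 → 10 < 30
No further insolvencies.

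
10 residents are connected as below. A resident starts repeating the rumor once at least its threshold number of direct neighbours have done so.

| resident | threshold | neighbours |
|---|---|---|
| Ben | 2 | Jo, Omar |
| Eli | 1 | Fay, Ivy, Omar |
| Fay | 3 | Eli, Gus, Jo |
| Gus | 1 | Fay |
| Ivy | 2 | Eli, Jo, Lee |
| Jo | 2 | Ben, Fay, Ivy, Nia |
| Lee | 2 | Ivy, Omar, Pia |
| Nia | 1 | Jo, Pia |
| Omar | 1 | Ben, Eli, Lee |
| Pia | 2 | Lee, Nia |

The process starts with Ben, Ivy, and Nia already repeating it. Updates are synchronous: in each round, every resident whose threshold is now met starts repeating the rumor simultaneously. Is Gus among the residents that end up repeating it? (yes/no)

Round 1 — Ben, Ivy, Nia start repeating the rumor (initial).
Round 2 — checking thresholds:
  Eli: 1 of 3 neighbours ≥ 1, starts repeating the rumor.
  Jo: 3 of 4 neighbours ≥ 2, starts repeating the rumor.
  Lee: 1 of 3 neighbours < 2, not yet.
  Omar: 1 of 3 neighbours ≥ 1, starts repeating the rumor.
  Pia: 1 of 2 neighbours < 2, not yet.
Round 3 — checking thresholds:
  Fay: 2 of 3 neighbours < 3, not yet.
  Lee: 2 of 3 neighbours ≥ 2, starts repeating the rumor.
  Pia: 1 of 2 neighbours < 2, not yet.
Round 4 — checking thresholds:
  Fay: 2 of 3 neighbours < 3, not yet.
  Pia: 2 of 2 neighbours ≥ 2, starts repeating the rumor.
Round 5 — no new spreads; cascade stops.

no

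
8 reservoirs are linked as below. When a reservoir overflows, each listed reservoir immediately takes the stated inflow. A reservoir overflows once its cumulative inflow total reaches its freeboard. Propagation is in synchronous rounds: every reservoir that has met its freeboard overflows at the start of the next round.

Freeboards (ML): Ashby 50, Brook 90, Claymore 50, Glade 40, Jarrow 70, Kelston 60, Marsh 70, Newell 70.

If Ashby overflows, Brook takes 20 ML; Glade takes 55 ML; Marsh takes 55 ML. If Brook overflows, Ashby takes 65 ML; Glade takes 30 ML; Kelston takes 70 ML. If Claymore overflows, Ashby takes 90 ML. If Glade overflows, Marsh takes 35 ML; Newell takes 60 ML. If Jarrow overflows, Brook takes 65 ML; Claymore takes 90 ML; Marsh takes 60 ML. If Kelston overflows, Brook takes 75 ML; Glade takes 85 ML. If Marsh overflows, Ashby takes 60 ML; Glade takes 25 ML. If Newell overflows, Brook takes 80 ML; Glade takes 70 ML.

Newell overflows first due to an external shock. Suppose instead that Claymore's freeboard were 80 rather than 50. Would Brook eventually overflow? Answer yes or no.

no

With Claymore's freeboard at 80:
Round 1 — Newell overflows (initial).
  Brook: +80 → 80 < 90
  Glade: +70 → 70 ≥ 40
Round 2 — Glade overflows.
  Marsh: +35 → 35 < 70
No further overflows.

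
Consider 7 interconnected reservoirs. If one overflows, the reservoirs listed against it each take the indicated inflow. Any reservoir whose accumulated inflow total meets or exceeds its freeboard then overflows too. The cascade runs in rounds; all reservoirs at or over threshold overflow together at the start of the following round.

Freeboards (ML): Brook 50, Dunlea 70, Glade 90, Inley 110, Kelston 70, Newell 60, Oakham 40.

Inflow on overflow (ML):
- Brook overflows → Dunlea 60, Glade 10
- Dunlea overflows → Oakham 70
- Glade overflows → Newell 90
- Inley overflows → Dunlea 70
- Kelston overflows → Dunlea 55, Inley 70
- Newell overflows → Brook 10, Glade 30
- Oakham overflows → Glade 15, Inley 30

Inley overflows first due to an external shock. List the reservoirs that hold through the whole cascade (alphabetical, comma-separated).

Brook, Glade, Kelston, Newell

Round 1 — Inley overflows (initial).
  Dunlea: +70 → 70 ≥ 70
Round 2 — Dunlea overflows.
  Oakham: +70 → 70 ≥ 40
Round 3 — Oakham overflows.
  Glade: +15 → 15 < 90
No further overflows.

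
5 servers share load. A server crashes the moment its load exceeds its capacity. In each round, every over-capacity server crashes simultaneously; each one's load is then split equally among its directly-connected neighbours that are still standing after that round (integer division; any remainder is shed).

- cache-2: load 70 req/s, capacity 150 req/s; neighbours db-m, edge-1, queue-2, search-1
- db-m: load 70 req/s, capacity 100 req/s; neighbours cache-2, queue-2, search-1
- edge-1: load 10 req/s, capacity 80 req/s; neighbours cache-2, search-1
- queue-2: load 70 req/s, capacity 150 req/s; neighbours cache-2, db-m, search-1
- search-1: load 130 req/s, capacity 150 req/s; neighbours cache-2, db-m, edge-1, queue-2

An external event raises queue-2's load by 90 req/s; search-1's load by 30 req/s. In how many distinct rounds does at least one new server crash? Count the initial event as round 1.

3

Round 1 — queue-2 at 160 > 150; search-1 at 160 > 150. queue-2, search-1 crash.
  queue-2 sheds 160 req/s to cache-2, db-m: 80 each.
    cache-2: 70+80 = 150 ≤ 150
    db-m: 70+80 = 150 > 100
  search-1 sheds 160 req/s to cache-2, db-m, edge-1: 53 each (1 lost).
    cache-2: 150+53 = 203 > 150
    db-m: 150+53 = 203 > 100
    edge-1: 10+53 = 63 ≤ 80
Round 2 — cache-2, db-m crash.
  cache-2 sheds 203 req/s to edge-1: 203 each.
    edge-1: 63+203 = 266 > 80
  db-m sheds 203 req/s: no online neighbours, lost.
Round 3 — edge-1 crashes.
  edge-1 sheds 266 req/s: no online neighbours, lost.
No further crashes.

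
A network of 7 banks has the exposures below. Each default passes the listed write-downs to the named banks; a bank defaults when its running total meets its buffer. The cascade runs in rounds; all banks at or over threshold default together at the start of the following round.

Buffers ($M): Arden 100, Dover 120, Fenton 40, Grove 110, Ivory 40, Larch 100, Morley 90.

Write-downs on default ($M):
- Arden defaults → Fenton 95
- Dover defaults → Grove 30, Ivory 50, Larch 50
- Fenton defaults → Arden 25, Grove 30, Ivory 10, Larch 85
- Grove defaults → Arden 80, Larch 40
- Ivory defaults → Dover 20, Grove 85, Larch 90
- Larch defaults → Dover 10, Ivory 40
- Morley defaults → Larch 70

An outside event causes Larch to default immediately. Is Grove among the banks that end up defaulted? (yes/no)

Round 1 — Larch defaults (initial).
  Dover: +10 → 10 < 120
  Ivory: +40 → 40 ≥ 40
Round 2 — Ivory defaults.
  Dover: +20 → 30 < 120
  Grove: +85 → 85 < 110
No further defaults.

no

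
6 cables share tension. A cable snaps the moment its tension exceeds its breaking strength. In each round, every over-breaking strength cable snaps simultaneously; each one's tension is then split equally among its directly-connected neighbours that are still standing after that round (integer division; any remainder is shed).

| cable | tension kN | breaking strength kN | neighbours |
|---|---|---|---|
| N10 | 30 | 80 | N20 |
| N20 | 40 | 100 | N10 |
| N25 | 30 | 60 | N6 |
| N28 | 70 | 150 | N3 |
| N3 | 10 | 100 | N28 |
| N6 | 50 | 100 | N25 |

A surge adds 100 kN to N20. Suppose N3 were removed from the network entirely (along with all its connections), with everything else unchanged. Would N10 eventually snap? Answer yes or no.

With N3 removed:
Round 1 — N20 at 140 > 100. N20 snaps.
  N20 sheds 140 kN to N10: 140 each.
    N10: 30+140 = 170 > 80
Round 2 — N10 snaps.
  N10 sheds 170 kN: no online neighbours, lost.
No further breaks.

yes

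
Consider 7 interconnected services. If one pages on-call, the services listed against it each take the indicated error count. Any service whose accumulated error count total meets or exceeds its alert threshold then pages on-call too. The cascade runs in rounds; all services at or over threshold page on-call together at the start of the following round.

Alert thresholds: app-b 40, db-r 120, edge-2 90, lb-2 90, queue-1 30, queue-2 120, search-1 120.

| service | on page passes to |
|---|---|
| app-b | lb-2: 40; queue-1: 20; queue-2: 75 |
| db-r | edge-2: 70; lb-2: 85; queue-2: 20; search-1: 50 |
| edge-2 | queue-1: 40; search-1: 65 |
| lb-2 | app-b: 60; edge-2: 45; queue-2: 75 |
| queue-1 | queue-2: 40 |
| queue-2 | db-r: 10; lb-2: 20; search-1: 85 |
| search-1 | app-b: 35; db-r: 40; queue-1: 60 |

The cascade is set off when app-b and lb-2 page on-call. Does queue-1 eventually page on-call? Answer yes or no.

Round 1 — app-b, lb-2 page on-call (initial).
  edge-2: +45 → 45 < 90
  queue-1: +20 → 20 < 30
  queue-2: +75+75 → 150 ≥ 120
Round 2 — queue-2 pages on-call.
  db-r: +10 → 10 < 120
  search-1: +85 → 85 < 120
No further pages.

no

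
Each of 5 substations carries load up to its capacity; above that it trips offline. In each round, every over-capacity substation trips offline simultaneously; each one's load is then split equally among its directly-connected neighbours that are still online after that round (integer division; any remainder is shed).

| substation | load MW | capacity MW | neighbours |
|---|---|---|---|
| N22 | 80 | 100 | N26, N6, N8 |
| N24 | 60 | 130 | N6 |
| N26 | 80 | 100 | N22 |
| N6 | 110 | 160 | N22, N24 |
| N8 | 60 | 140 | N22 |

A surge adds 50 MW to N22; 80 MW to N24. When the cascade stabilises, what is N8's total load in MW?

103

Round 1 — N22 at 130 > 100; N24 at 140 > 130. N22, N24 trip offline.
  N22 sheds 130 MW to N26, N6, N8: 43 each (1 lost).
    N26: 80+43 = 123 > 100
    N6: 110+43 = 153 ≤ 160
    N8: 60+43 = 103 ≤ 140
  N24 sheds 140 MW to N6: 140 each.
    N6: 153+140 = 293 > 160
Round 2 — N26, N6 trip offline.
  N26 sheds 123 MW: no online neighbours, lost.
  N6 sheds 293 MW: no online neighbours, lost.
No further trips.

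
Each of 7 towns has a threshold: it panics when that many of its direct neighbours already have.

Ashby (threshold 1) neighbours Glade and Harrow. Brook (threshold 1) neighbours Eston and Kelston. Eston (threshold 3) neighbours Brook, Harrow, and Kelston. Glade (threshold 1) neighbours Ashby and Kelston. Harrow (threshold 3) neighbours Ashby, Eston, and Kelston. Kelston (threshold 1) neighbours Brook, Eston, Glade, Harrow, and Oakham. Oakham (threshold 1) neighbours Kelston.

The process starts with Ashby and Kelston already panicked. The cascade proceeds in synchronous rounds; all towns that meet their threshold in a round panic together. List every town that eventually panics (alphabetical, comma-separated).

Round 1 — Ashby, Kelston panic (initial).
Round 2 — checking thresholds:
  Brook: 1 of 2 neighbours ≥ 1, panics.
  Eston: 1 of 3 neighbours < 3, below threshold.
  Glade: 2 of 2 neighbours ≥ 1, panics.
  Harrow: 2 of 3 neighbours < 3, below threshold.
  Oakham: 1 of 1 neighbours ≥ 1, panics.
Round 3 — no new panics; cascade stops.

Ashby, Brook, Glade, Kelston, Oakham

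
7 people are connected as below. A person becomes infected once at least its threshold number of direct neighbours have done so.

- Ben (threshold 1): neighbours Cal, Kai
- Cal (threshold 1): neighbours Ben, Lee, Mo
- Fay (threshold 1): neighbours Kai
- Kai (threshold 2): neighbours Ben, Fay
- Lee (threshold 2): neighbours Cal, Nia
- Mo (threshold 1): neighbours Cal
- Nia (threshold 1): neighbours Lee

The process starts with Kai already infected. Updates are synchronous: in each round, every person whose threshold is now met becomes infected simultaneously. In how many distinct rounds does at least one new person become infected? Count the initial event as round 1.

Round 1 — Kai becomes infected (initial).
Round 2 — checking thresholds:
  Ben: 1 of 2 neighbours ≥ 1, becomes infected.
  Fay: 1 of 1 neighbours ≥ 1, becomes infected.
Round 3 — checking thresholds:
  Cal: 1 of 3 neighbours ≥ 1, becomes infected.
Round 4 — checking thresholds:
  Lee: 1 of 2 neighbours < 2, not yet.
  Mo: 1 of 1 neighbours ≥ 1, becomes infected.
Round 5 — no new infections; cascade stops.

4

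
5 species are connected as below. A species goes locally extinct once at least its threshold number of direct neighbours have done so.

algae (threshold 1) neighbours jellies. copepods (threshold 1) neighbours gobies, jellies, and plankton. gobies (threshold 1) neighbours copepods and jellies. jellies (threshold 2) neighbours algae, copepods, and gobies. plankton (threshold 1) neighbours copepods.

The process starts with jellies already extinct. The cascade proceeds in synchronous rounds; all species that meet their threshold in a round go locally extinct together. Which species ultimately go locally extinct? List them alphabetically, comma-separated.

Round 1 — jellies goes locally extinct (initial).
Round 2 — checking thresholds:
  algae: 1 of 1 neighbours ≥ 1, goes locally extinct.
  copepods: 1 of 3 neighbours ≥ 1, goes locally extinct.
  gobies: 1 of 2 neighbours ≥ 1, goes locally extinct.
Round 3 — checking thresholds:
  plankton: 1 of 1 neighbours ≥ 1, goes locally extinct.
Round 4 — no new extinctions; cascade stops.

algae, copepods, gobies, jellies, plankton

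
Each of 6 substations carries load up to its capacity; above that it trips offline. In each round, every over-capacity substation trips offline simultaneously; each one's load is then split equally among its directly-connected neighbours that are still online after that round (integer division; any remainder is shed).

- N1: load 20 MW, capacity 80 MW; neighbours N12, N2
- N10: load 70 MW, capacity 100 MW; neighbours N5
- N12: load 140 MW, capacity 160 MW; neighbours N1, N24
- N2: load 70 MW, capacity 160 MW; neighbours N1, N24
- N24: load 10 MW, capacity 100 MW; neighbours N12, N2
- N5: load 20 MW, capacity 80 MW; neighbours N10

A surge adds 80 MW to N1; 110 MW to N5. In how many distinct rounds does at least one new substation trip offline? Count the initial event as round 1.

4

Round 1 — N1 at 100 > 80; N5 at 130 > 80. N1, N5 trip offline.
  N1 sheds 100 MW to N12, N2: 50 each.
    N12: 140+50 = 190 > 160
    N2: 70+50 = 120 ≤ 160
  N5 sheds 130 MW to N10: 130 each.
    N10: 70+130 = 200 > 100
Round 2 — N10, N12 trip offline.
  N10 sheds 200 MW: no online neighbours, lost.
  N12 sheds 190 MW to N24: 190 each.
    N24: 10+190 = 200 > 100
Round 3 — N24 trips offline.
  N24 sheds 200 MW to N2: 200 each.
    N2: 120+200 = 320 > 160
Round 4 — N2 trips offline.
  N2 sheds 320 MW: no online neighbours, lost.
No further trips.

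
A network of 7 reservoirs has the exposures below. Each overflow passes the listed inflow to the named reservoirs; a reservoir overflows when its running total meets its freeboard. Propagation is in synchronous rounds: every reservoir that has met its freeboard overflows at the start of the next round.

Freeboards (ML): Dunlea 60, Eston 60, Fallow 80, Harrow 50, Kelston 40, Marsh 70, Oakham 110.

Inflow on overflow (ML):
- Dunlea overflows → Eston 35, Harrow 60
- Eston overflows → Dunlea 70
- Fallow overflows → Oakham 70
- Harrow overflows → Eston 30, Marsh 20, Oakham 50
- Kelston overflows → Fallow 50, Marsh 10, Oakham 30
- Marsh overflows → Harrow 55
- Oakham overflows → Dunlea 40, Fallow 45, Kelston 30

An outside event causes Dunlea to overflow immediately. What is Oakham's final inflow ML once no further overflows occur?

Round 1 — Dunlea overflows (initial).
  Eston: +35 → 35 < 60
  Harrow: +60 → 60 ≥ 50
Round 2 — Harrow overflows.
  Eston: +30 → 65 ≥ 60
  Marsh: +20 → 20 < 70
  Oakham: +50 → 50 < 110
Round 3 — Eston overflows.
No further overflows.

50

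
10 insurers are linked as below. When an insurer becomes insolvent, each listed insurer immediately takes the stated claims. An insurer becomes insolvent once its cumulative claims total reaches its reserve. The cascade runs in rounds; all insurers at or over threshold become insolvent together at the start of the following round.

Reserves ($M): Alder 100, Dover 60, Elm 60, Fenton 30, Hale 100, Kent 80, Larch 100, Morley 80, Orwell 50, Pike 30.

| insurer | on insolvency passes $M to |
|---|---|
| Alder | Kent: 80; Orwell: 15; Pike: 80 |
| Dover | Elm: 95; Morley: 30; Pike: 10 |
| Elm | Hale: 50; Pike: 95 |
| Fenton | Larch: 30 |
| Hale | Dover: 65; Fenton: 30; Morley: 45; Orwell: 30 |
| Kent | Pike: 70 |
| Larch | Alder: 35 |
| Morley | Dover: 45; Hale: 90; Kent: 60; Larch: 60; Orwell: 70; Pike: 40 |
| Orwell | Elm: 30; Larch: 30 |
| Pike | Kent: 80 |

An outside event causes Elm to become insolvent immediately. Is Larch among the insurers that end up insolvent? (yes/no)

no

Round 1 — Elm becomes insolvent (initial).
  Hale: +50 → 50 < 100
  Pike: +95 → 95 ≥ 30
Round 2 — Pike becomes insolvent.
  Kent: +80 → 80 ≥ 80
Round 3 — Kent becomes insolvent.
No further insolvencies.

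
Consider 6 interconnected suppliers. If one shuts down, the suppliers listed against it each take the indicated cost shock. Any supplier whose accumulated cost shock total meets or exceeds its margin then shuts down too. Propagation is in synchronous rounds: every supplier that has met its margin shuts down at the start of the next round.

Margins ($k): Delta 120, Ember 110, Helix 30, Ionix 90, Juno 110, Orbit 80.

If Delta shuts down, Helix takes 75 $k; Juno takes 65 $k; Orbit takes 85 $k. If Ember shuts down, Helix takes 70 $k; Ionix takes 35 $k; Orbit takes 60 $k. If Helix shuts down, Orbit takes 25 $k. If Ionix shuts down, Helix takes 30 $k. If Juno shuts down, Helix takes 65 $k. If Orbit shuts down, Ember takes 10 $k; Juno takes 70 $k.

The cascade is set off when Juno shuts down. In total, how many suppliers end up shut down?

2

Round 1 — Juno shuts down (initial).
  Helix: +65 → 65 ≥ 30
Round 2 — Helix shuts down.
  Orbit: +25 → 25 < 80
No further shutdowns.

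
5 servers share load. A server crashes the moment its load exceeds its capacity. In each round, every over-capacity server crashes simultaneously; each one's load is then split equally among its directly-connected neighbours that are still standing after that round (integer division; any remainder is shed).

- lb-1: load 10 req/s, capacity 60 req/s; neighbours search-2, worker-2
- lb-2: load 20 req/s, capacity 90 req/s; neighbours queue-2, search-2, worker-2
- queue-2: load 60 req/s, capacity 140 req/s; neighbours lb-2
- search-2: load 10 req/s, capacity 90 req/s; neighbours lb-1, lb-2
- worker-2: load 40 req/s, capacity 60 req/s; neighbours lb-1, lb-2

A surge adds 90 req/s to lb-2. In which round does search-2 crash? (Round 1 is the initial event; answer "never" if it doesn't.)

Round 1 — lb-2 at 110 > 90. lb-2 crashes.
  lb-2 sheds 110 req/s to queue-2, search-2, worker-2: 36 each (2 lost).
    queue-2: 60+36 = 96 ≤ 140
    search-2: 10+36 = 46 ≤ 90
    worker-2: 40+36 = 76 > 60
Round 2 — worker-2 crashes.
  worker-2 sheds 76 req/s to lb-1: 76 each.
    lb-1: 10+76 = 86 > 60
Round 3 — lb-1 crashes.
  lb-1 sheds 86 req/s to search-2: 86 each.
    search-2: 46+86 = 132 > 90
Round 4 — search-2 crashes.
  search-2 sheds 132 req/s: no online neighbours, lost.
No further crashes.

4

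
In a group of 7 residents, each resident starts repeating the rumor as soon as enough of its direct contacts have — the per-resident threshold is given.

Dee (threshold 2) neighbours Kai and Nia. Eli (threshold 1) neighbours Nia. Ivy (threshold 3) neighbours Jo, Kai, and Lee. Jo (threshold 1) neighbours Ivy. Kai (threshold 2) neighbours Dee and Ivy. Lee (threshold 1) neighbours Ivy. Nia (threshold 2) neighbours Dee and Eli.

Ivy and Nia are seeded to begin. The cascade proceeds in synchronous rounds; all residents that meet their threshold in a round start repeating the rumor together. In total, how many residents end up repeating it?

Round 1 — Ivy, Nia start repeating the rumor (initial).
Round 2 — checking thresholds:
  Dee: 1 of 2 neighbours < 2, below threshold.
  Eli: 1 of 1 neighbours ≥ 1, starts repeating the rumor.
  Jo: 1 of 1 neighbours ≥ 1, starts repeating the rumor.
  Kai: 1 of 2 neighbours < 2, below threshold.
  Lee: 1 of 1 neighbours ≥ 1, starts repeating the rumor.
Round 3 — no new spreads; cascade stops.

5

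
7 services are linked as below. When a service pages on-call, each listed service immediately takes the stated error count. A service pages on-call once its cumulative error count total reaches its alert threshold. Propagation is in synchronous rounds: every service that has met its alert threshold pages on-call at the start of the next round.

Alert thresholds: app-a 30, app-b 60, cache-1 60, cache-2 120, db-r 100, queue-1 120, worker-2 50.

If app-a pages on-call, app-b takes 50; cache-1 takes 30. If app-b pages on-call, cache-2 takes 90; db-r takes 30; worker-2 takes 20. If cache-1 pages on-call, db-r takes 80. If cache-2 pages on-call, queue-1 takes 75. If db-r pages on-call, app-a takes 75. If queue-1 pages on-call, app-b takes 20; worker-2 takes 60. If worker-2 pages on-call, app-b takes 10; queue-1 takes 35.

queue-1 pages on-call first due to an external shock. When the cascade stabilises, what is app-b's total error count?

Round 1 — queue-1 pages on-call (initial).
  app-b: +20 → 20 < 60
  worker-2: +60 → 60 ≥ 50
Round 2 — worker-2 pages on-call.
  app-b: +10 → 30 < 60
No further pages.

30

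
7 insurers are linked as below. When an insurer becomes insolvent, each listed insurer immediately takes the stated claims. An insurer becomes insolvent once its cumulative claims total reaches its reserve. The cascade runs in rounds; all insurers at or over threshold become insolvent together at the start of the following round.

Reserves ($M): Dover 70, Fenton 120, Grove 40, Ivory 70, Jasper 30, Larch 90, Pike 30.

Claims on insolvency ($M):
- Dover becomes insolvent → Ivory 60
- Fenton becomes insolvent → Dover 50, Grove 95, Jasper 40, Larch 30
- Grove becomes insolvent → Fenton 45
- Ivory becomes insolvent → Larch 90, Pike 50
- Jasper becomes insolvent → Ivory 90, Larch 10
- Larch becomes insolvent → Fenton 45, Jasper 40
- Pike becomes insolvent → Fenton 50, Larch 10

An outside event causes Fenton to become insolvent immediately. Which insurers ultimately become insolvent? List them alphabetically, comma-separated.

Fenton, Grove, Ivory, Jasper, Larch, Pike

Round 1 — Fenton becomes insolvent (initial).
  Dover: +50 → 50 < 70
  Grove: +95 → 95 ≥ 40
  Jasper: +40 → 40 ≥ 30
  Larch: +30 → 30 < 90
Round 2 — Grove, Jasper become insolvent.
  Ivory: +90 → 90 ≥ 70
  Larch: +10 → 40 < 90
Round 3 — Ivory becomes insolvent.
  Larch: +90 → 130 ≥ 90
  Pike: +50 → 50 ≥ 30
Round 4 — Larch, Pike become insolvent.
No further insolvencies.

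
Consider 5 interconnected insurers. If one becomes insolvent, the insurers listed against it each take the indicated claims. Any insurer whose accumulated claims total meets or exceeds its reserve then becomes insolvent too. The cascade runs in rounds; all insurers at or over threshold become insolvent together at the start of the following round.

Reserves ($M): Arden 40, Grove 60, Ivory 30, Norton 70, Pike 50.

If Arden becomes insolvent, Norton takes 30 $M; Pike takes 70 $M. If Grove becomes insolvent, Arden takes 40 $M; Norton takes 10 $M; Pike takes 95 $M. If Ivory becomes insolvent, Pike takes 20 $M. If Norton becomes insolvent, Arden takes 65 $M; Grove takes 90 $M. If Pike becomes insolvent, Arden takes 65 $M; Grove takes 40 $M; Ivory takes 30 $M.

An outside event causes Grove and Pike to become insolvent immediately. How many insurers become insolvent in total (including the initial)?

4

Round 1 — Grove, Pike become insolvent (initial).
  Arden: +40+65 → 105 ≥ 40
  Ivory: +30 → 30 ≥ 30
  Norton: +10 → 10 < 70
Round 2 — Arden, Ivory become insolvent.
  Norton: +30 → 40 < 70
No further insolvencies.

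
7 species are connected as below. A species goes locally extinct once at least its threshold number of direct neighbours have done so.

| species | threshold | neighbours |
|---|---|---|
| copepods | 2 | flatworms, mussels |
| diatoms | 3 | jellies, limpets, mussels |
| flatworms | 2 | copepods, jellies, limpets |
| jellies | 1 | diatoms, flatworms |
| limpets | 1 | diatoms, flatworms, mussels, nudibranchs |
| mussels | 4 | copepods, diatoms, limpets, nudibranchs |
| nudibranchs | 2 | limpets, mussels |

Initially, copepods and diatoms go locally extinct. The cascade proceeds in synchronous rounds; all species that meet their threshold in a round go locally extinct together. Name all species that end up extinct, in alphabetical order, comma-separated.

Round 1 — copepods, diatoms go locally extinct (initial).
Round 2 — checking thresholds:
  flatworms: 1 of 3 neighbours < 2, not yet.
  jellies: 1 of 2 neighbours ≥ 1, goes locally extinct.
  limpets: 1 of 4 neighbours ≥ 1, goes locally extinct.
  mussels: 2 of 4 neighbours < 4, not yet.
Round 3 — checking thresholds:
  flatworms: 3 of 3 neighbours ≥ 2, goes locally extinct.
  mussels: 3 of 4 neighbours < 4, not yet.
  nudibranchs: 1 of 2 neighbours < 2, not yet.
Round 4 — no new extinctions; cascade stops.

copepods, diatoms, flatworms, jellies, limpets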